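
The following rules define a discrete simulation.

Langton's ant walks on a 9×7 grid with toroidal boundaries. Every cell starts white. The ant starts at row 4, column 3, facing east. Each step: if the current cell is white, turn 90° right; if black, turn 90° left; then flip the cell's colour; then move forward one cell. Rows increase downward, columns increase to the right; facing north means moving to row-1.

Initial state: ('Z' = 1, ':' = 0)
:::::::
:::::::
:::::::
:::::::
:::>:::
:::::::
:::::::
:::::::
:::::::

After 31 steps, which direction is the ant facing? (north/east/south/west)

north

t=0: :::::::
:::::::
:::::::
:::::::
:::>:::
:::::::
:::::::
:::::::
:::::::
t=1: :::::::
:::::::
:::::::
:::::::
:::Z:::
:::v:::
:::::::
:::::::
:::::::
t=2: :::::::
:::::::
:::::::
:::::::
:::Z:::
::<Z:::
:::::::
:::::::
:::::::
t=3: :::::::
:::::::
:::::::
:::::::
::^Z:::
::ZZ:::
:::::::
:::::::
:::::::
t=4: :::::::
:::::::
:::::::
:::::::
::Z>:::
::ZZ:::
:::::::
:::::::
:::::::
t=5: :::::::
:::::::
:::::::
:::^:::
::Z::::
::ZZ:::
:::::::
:::::::
:::::::
t=6: :::::::
:::::::
:::::::
:::Z>::
::Z::::
::ZZ:::
:::::::
:::::::
:::::::
t=7: :::::::
:::::::
:::::::
:::ZZ::
::Z:v::
::ZZ:::
:::::::
:::::::
:::::::
t=8: :::::::
:::::::
:::::::
:::ZZ::
::Z<Z::
::ZZ:::
:::::::
:::::::
:::::::
t=9: :::::::
:::::::
:::::::
:::^Z::
::ZZZ::
::ZZ:::
:::::::
:::::::
:::::::
t=10: :::::::
:::::::
:::::::
::<:Z::
::ZZZ::
::ZZ:::
:::::::
:::::::
:::::::
t=11: :::::::
:::::::
::^::::
::Z:Z::
::ZZZ::
::ZZ:::
:::::::
:::::::
:::::::
t=12: :::::::
:::::::
::Z>:::
::Z:Z::
::ZZZ::
::ZZ:::
:::::::
:::::::
:::::::
t=13: :::::::
:::::::
::ZZ:::
::ZvZ::
::ZZZ::
::ZZ:::
:::::::
:::::::
:::::::
t=14: :::::::
:::::::
::ZZ:::
::<ZZ::
::ZZZ::
::ZZ:::
:::::::
:::::::
:::::::
t=15: :::::::
:::::::
::ZZ:::
:::ZZ::
::vZZ::
::ZZ:::
:::::::
:::::::
:::::::
t=16: :::::::
:::::::
::ZZ:::
:::ZZ::
:::>Z::
::ZZ:::
:::::::
:::::::
:::::::
t=17: :::::::
:::::::
::ZZ:::
:::^Z::
::::Z::
::ZZ:::
:::::::
:::::::
:::::::
t=18: :::::::
:::::::
::ZZ:::
::<:Z::
::::Z::
::ZZ:::
:::::::
:::::::
:::::::
t=19: :::::::
:::::::
::^Z:::
::Z:Z::
::::Z::
::ZZ:::
:::::::
:::::::
:::::::
t=20: :::::::
:::::::
:<:Z:::
::Z:Z::
::::Z::
::ZZ:::
:::::::
:::::::
:::::::
t=21: :::::::
:^:::::
:Z:Z:::
::Z:Z::
::::Z::
::ZZ:::
:::::::
:::::::
:::::::
t=22: :::::::
:Z>::::
:Z:Z:::
::Z:Z::
::::Z::
::ZZ:::
:::::::
:::::::
:::::::
t=23: :::::::
:ZZ::::
:ZvZ:::
::Z:Z::
::::Z::
::ZZ:::
:::::::
:::::::
:::::::
t=24: :::::::
:ZZ::::
:<ZZ:::
::Z:Z::
::::Z::
::ZZ:::
:::::::
:::::::
:::::::
t=25: :::::::
:ZZ::::
::ZZ:::
:vZ:Z::
::::Z::
::ZZ:::
:::::::
:::::::
:::::::
t=26: :::::::
:ZZ::::
::ZZ:::
<ZZ:Z::
::::Z::
::ZZ:::
:::::::
:::::::
:::::::
t=27: :::::::
:ZZ::::
^:ZZ:::
ZZZ:Z::
::::Z::
::ZZ:::
:::::::
:::::::
:::::::
t=28: :::::::
:ZZ::::
Z>ZZ:::
ZZZ:Z::
::::Z::
::ZZ:::
:::::::
:::::::
:::::::
t=29: :::::::
:ZZ::::
ZZZZ:::
ZvZ:Z::
::::Z::
::ZZ:::
:::::::
:::::::
:::::::
t=30: :::::::
:ZZ::::
ZZZZ:::
Z:>:Z::
::::Z::
::ZZ:::
:::::::
:::::::
:::::::
t=31: :::::::
:ZZ::::
ZZ^Z:::
Z:::Z::
::::Z::
::ZZ:::
:::::::
:::::::
:::::::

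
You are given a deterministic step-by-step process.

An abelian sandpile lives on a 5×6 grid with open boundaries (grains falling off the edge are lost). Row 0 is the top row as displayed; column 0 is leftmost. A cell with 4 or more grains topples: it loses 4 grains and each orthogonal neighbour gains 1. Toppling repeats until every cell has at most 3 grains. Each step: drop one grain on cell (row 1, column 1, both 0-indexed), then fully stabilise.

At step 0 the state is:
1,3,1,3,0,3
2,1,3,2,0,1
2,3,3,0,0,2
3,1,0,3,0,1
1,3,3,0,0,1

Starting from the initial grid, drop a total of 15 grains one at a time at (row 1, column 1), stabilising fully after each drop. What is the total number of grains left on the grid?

0) 1,3,1,3,0,3
2,1,3,2,0,1
2,3,3,0,0,2
3,1,0,3,0,1
1,3,3,0,0,1
1) 1,3,1,3,0,3
2,2,3,2,0,1
2,3,3,0,0,2
3,1,0,3,0,1
1,3,3,0,0,1
2) 1,3,1,3,0,3
2,3,3,2,0,1
2,3,3,0,0,2
3,1,0,3,0,1
1,3,3,0,0,1
3) 2,0,3,3,0,3
3,3,1,3,0,1
3,1,1,1,0,2
3,2,1,3,0,1
1,3,3,0,0,1
4) 3,1,3,3,0,3
1,1,2,3,0,1
1,3,1,1,0,2
0,3,1,3,0,1
2,3,3,0,0,1
5) 3,1,3,3,0,3
1,2,2,3,0,1
1,3,1,1,0,2
0,3,1,3,0,1
2,3,3,0,0,1
6) 3,1,3,3,0,3
1,3,2,3,0,1
1,3,1,1,0,2
0,3,1,3,0,1
2,3,3,0,0,1
7) 3,2,3,3,0,3
2,1,3,3,0,1
2,1,2,1,0,2
1,1,3,3,0,1
3,1,0,1,0,1
8) 3,2,3,3,0,3
2,2,3,3,0,1
2,1,2,1,0,2
1,1,3,3,0,1
3,1,0,1,0,1
9) 3,2,3,3,0,3
2,3,3,3,0,1
2,1,2,1,0,2
1,1,3,3,0,1
3,1,0,1,0,1
10) 1,1,2,1,1,3
0,3,2,1,1,1
3,2,3,2,0,2
1,1,3,3,0,1
3,1,0,1,0,1
11) 1,2,2,1,1,3
1,0,3,1,1,1
3,3,3,2,0,2
1,1,3,3,0,1
3,1,0,1,0,1
12) 1,2,2,1,1,3
1,1,3,1,1,1
3,3,3,2,0,2
1,1,3,3,0,1
3,1,0,1,0,1
13) 1,2,2,1,1,3
1,2,3,1,1,1
3,3,3,2,0,2
1,1,3,3,0,1
3,1,0,1,0,1
14) 1,2,2,1,1,3
1,3,3,1,1,1
3,3,3,2,0,2
1,1,3,3,0,1
3,1,0,1,0,1
15) 1,3,3,1,1,3
3,2,1,3,1,1
0,2,3,0,1,2
2,3,1,1,1,1
3,1,1,2,0,1

48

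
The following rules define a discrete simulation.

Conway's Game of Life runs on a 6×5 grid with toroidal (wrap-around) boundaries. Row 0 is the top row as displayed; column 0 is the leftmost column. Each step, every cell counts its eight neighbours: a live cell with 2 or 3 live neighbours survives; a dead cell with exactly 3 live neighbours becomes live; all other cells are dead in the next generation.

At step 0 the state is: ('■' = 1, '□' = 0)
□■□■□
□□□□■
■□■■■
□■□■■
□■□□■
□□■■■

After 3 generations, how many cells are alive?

step 0: □■□■□
□□□□■
■□■■■
□■□■■
□■□□■
□□■■■
step 1: ■□□□□
□■□□□
□■■□□
□■□□□
□■□□□
□■□□■
step 2: ■■□□□
■■■□□
■■■□□
■■□□□
□■■□□
□■□□□
step 3: □□□□□
□□□□■
□□□□■
□□□□□
□□■□□
□□□□□

3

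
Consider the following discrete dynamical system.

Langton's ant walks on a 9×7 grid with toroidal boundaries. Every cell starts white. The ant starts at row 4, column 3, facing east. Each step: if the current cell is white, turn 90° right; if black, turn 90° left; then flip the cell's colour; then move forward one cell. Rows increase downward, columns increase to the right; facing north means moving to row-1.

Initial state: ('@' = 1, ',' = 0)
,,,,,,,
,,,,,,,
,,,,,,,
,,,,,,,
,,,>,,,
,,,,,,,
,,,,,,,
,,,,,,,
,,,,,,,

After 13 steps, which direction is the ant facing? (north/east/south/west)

0) ,,,,,,,
,,,,,,,
,,,,,,,
,,,,,,,
,,,>,,,
,,,,,,,
,,,,,,,
,,,,,,,
,,,,,,,
1) ,,,,,,,
,,,,,,,
,,,,,,,
,,,,,,,
,,,@,,,
,,,v,,,
,,,,,,,
,,,,,,,
,,,,,,,
2) ,,,,,,,
,,,,,,,
,,,,,,,
,,,,,,,
,,,@,,,
,,<@,,,
,,,,,,,
,,,,,,,
,,,,,,,
3) ,,,,,,,
,,,,,,,
,,,,,,,
,,,,,,,
,,^@,,,
,,@@,,,
,,,,,,,
,,,,,,,
,,,,,,,
4) ,,,,,,,
,,,,,,,
,,,,,,,
,,,,,,,
,,@>,,,
,,@@,,,
,,,,,,,
,,,,,,,
,,,,,,,
5) ,,,,,,,
,,,,,,,
,,,,,,,
,,,^,,,
,,@,,,,
,,@@,,,
,,,,,,,
,,,,,,,
,,,,,,,
6) ,,,,,,,
,,,,,,,
,,,,,,,
,,,@>,,
,,@,,,,
,,@@,,,
,,,,,,,
,,,,,,,
,,,,,,,
7) ,,,,,,,
,,,,,,,
,,,,,,,
,,,@@,,
,,@,v,,
,,@@,,,
,,,,,,,
,,,,,,,
,,,,,,,
8) ,,,,,,,
,,,,,,,
,,,,,,,
,,,@@,,
,,@<@,,
,,@@,,,
,,,,,,,
,,,,,,,
,,,,,,,
9) ,,,,,,,
,,,,,,,
,,,,,,,
,,,^@,,
,,@@@,,
,,@@,,,
,,,,,,,
,,,,,,,
,,,,,,,
10) ,,,,,,,
,,,,,,,
,,,,,,,
,,<,@,,
,,@@@,,
,,@@,,,
,,,,,,,
,,,,,,,
,,,,,,,
11) ,,,,,,,
,,,,,,,
,,^,,,,
,,@,@,,
,,@@@,,
,,@@,,,
,,,,,,,
,,,,,,,
,,,,,,,
12) ,,,,,,,
,,,,,,,
,,@>,,,
,,@,@,,
,,@@@,,
,,@@,,,
,,,,,,,
,,,,,,,
,,,,,,,
13) ,,,,,,,
,,,,,,,
,,@@,,,
,,@v@,,
,,@@@,,
,,@@,,,
,,,,,,,
,,,,,,,
,,,,,,,

south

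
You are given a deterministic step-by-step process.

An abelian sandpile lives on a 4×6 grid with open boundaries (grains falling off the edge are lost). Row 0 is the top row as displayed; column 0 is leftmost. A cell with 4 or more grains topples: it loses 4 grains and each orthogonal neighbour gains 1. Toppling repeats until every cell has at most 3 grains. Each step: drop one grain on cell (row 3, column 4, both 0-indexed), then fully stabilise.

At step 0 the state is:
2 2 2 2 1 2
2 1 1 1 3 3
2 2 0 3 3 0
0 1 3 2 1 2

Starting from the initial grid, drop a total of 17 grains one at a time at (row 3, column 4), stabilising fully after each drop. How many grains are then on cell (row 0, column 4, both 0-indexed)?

3

t=0: 2 2 2 2 1 2
2 1 1 1 3 3
2 2 0 3 3 0
0 1 3 2 1 2
t=1: 2 2 2 2 1 2
2 1 1 1 3 3
2 2 0 3 3 0
0 1 3 2 2 2
t=2: 2 2 2 2 1 2
2 1 1 1 3 3
2 2 0 3 3 0
0 1 3 2 3 2
t=3: 2 2 2 2 2 3
2 1 1 3 1 0
2 2 2 1 2 2
0 2 0 1 2 3
t=4: 2 2 2 2 2 3
2 1 1 3 1 0
2 2 2 1 2 2
0 2 0 1 3 3
t=5: 2 2 2 2 2 3
2 1 1 3 1 0
2 2 2 1 3 3
0 2 0 2 1 0
t=6: 2 2 2 2 2 3
2 1 1 3 1 0
2 2 2 1 3 3
0 2 0 2 2 0
t=7: 2 2 2 2 2 3
2 1 1 3 1 0
2 2 2 1 3 3
0 2 0 2 3 0
t=8: 2 2 2 2 2 3
2 1 1 3 2 1
2 2 2 2 1 0
0 2 0 3 1 2
t=9: 2 2 2 2 2 3
2 1 1 3 2 1
2 2 2 2 1 0
0 2 0 3 2 2
t=10: 2 2 2 2 2 3
2 1 1 3 2 1
2 2 2 2 1 0
0 2 0 3 3 2
t=11: 2 2 2 2 2 3
2 1 1 3 2 1
2 2 2 3 2 0
0 2 1 0 1 3
t=12: 2 2 2 2 2 3
2 1 1 3 2 1
2 2 2 3 2 0
0 2 1 0 2 3
t=13: 2 2 2 2 2 3
2 1 1 3 2 1
2 2 2 3 2 0
0 2 1 0 3 3
t=14: 2 2 2 2 2 3
2 1 1 3 2 1
2 2 2 3 3 1
0 2 1 1 1 0
t=15: 2 2 2 2 2 3
2 1 1 3 2 1
2 2 2 3 3 1
0 2 1 1 2 0
t=16: 2 2 2 2 2 3
2 1 1 3 2 1
2 2 2 3 3 1
0 2 1 1 3 0
t=17: 2 2 2 3 3 3
2 1 2 1 0 2
2 2 3 1 2 2
0 2 1 3 1 1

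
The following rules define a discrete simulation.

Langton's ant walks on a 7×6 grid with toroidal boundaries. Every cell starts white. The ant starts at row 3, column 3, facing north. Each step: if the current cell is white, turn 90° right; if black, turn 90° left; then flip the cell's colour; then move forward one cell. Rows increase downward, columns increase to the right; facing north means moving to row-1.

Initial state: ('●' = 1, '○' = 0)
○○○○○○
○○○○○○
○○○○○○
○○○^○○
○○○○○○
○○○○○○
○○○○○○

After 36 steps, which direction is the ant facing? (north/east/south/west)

south

k=0  ○○○○○○
○○○○○○
○○○○○○
○○○^○○
○○○○○○
○○○○○○
○○○○○○
k=1  ○○○○○○
○○○○○○
○○○○○○
○○○●>○
○○○○○○
○○○○○○
○○○○○○
k=2  ○○○○○○
○○○○○○
○○○○○○
○○○●●○
○○○○v○
○○○○○○
○○○○○○
k=3  ○○○○○○
○○○○○○
○○○○○○
○○○●●○
○○○<●○
○○○○○○
○○○○○○
k=4  ○○○○○○
○○○○○○
○○○○○○
○○○^●○
○○○●●○
○○○○○○
○○○○○○
k=5  ○○○○○○
○○○○○○
○○○○○○
○○<○●○
○○○●●○
○○○○○○
○○○○○○
k=6  ○○○○○○
○○○○○○
○○^○○○
○○●○●○
○○○●●○
○○○○○○
○○○○○○
k=7  ○○○○○○
○○○○○○
○○●>○○
○○●○●○
○○○●●○
○○○○○○
○○○○○○
k=8  ○○○○○○
○○○○○○
○○●●○○
○○●v●○
○○○●●○
○○○○○○
○○○○○○
k=9  ○○○○○○
○○○○○○
○○●●○○
○○<●●○
○○○●●○
○○○○○○
○○○○○○
k=10  ○○○○○○
○○○○○○
○○●●○○
○○○●●○
○○v●●○
○○○○○○
○○○○○○
k=11  ○○○○○○
○○○○○○
○○●●○○
○○○●●○
○<●●●○
○○○○○○
○○○○○○
k=12  ○○○○○○
○○○○○○
○○●●○○
○^○●●○
○●●●●○
○○○○○○
○○○○○○
k=13  ○○○○○○
○○○○○○
○○●●○○
○●>●●○
○●●●●○
○○○○○○
○○○○○○
k=14  ○○○○○○
○○○○○○
○○●●○○
○●●●●○
○●v●●○
○○○○○○
○○○○○○
k=15  ○○○○○○
○○○○○○
○○●●○○
○●●●●○
○●○>●○
○○○○○○
○○○○○○
k=16  ○○○○○○
○○○○○○
○○●●○○
○●●^●○
○●○○●○
○○○○○○
○○○○○○
k=17  ○○○○○○
○○○○○○
○○●●○○
○●<○●○
○●○○●○
○○○○○○
○○○○○○
k=18  ○○○○○○
○○○○○○
○○●●○○
○●○○●○
○●v○●○
○○○○○○
○○○○○○
k=19  ○○○○○○
○○○○○○
○○●●○○
○●○○●○
○<●○●○
○○○○○○
○○○○○○
k=20  ○○○○○○
○○○○○○
○○●●○○
○●○○●○
○○●○●○
○v○○○○
○○○○○○
k=21  ○○○○○○
○○○○○○
○○●●○○
○●○○●○
○○●○●○
<●○○○○
○○○○○○
k=22  ○○○○○○
○○○○○○
○○●●○○
○●○○●○
^○●○●○
●●○○○○
○○○○○○
k=23  ○○○○○○
○○○○○○
○○●●○○
○●○○●○
●>●○●○
●●○○○○
○○○○○○
k=24  ○○○○○○
○○○○○○
○○●●○○
○●○○●○
●●●○●○
●v○○○○
○○○○○○
k=25  ○○○○○○
○○○○○○
○○●●○○
○●○○●○
●●●○●○
●○>○○○
○○○○○○
k=26  ○○○○○○
○○○○○○
○○●●○○
○●○○●○
●●●○●○
●○●○○○
○○v○○○
k=27  ○○○○○○
○○○○○○
○○●●○○
○●○○●○
●●●○●○
●○●○○○
○<●○○○
k=28  ○○○○○○
○○○○○○
○○●●○○
○●○○●○
●●●○●○
●^●○○○
○●●○○○
k=29  ○○○○○○
○○○○○○
○○●●○○
○●○○●○
●●●○●○
●●>○○○
○●●○○○
k=30  ○○○○○○
○○○○○○
○○●●○○
○●○○●○
●●^○●○
●●○○○○
○●●○○○
k=31  ○○○○○○
○○○○○○
○○●●○○
○●○○●○
●<○○●○
●●○○○○
○●●○○○
k=32  ○○○○○○
○○○○○○
○○●●○○
○●○○●○
●○○○●○
●v○○○○
○●●○○○
k=33  ○○○○○○
○○○○○○
○○●●○○
○●○○●○
●○○○●○
●○>○○○
○●●○○○
k=34  ○○○○○○
○○○○○○
○○●●○○
○●○○●○
●○○○●○
●○●○○○
○●v○○○
k=35  ○○○○○○
○○○○○○
○○●●○○
○●○○●○
●○○○●○
●○●○○○
○●○>○○
k=36  ○○○v○○
○○○○○○
○○●●○○
○●○○●○
●○○○●○
●○●○○○
○●○●○○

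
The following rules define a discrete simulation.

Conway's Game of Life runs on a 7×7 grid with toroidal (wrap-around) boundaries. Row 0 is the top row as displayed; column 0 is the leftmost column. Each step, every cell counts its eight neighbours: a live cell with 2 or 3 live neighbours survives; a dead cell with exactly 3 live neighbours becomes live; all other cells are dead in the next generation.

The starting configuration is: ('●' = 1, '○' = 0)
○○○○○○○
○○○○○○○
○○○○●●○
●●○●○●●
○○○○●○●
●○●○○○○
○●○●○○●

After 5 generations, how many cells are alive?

15

k=0  ○○○○○○○
○○○○○○○
○○○○●●○
●●○●○●●
○○○○●○●
●○●○○○○
○●○●○○●
k=1  ○○○○○○○
○○○○○○○
●○○○●●○
●○○●○○○
○○●●●○○
●●●●○●●
●●●○○○○
k=2  ○●○○○○○
○○○○○○○
○○○○●○●
○●●○○●●
○○○○○●○
○○○○○●●
○○○●○○○
k=3  ○○○○○○○
○○○○○○○
●○○○○○●
●○○○●○●
●○○○●○○
○○○○●●●
○○○○○○○
k=4  ○○○○○○○
○○○○○○○
●○○○○●●
○●○○○○○
●○○●●○○
○○○○●●●
○○○○○●○
k=5  ○○○○○○○
○○○○○○●
●○○○○○●
○●○○●●○
●○○●●○●
○○○●○○●
○○○○●●●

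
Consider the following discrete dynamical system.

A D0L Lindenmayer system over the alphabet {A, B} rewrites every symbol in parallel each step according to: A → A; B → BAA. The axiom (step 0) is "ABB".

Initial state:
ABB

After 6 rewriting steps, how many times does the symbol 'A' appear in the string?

gen 0: ABB
gen 1: ABAABAA
gen 2: ABAAAABAAAA
gen 3: ABAAAAAABAAAAAA
gen 4: ABAAAAAAAABAAAAAAAA
gen 5: ABAAAAAAAAAABAAAAAAAAAA
gen 6: ABAAAAAAAAAAAABAAAAAAAAAAAA

25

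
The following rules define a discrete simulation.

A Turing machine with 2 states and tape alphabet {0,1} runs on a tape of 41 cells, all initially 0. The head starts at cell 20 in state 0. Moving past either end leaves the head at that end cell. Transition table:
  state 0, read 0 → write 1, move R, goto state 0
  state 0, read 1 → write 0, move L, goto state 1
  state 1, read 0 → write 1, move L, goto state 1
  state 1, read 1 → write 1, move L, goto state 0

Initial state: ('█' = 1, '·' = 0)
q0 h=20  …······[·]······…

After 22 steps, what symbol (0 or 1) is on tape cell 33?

1

0) q0 h=20  …······[·]······…
1) q0 h=21  …·····█[·]······…
2) q0 h=22  …····██[·]······…
3) q0 h=23  …···███[·]······…
4) q0 h=24  …··████[·]······…
5) q0 h=25  …·█████[·]······…
6) q0 h=26  …██████[·]······…
7) q0 h=27  …██████[·]······…
8) q0 h=28  …██████[·]······…
9) q0 h=29  …██████[·]······…
10) q0 h=30  …██████[·]······…
11) q0 h=31  …██████[·]······…
12) q0 h=32  …██████[·]······…
13) q0 h=33  …██████[·]······…
14) q0 h=34  …██████[·]······|
15) q0 h=35  …██████[·]·····|
16) q0 h=36  …██████[·]····|
17) q0 h=37  …██████[·]···|
18) q0 h=38  …██████[·]··|
19) q0 h=39  …██████[·]·|
20) q0 h=40  …██████[·]|
21) q0 h=40  …██████[█]|
22) q1 h=39  …██████[█]·|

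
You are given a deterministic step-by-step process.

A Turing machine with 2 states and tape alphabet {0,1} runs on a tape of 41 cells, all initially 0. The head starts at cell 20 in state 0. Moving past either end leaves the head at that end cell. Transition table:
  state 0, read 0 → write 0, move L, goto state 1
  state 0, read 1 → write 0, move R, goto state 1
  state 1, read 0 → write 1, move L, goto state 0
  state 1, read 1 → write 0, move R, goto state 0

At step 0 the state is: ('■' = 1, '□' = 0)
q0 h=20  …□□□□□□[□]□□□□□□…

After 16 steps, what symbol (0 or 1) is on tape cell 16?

0) q0 h=20  …□□□□□□[□]□□□□□□…
1) q1 h=19  …□□□□□□[□]□□□□□□…
2) q0 h=18  …□□□□□□[□]■□□□□□…
3) q1 h=17  …□□□□□□[□]□■□□□□…
4) q0 h=16  …□□□□□□[□]■□■□□□…
5) q1 h=15  …□□□□□□[□]□■□■□□…
6) q0 h=14  …□□□□□□[□]■□■□■□…
7) q1 h=13  …□□□□□□[□]□■□■□■…
8) q0 h=12  …□□□□□□[□]■□■□■□…
9) q1 h=11  …□□□□□□[□]□■□■□■…
10) q0 h=10  …□□□□□□[□]■□■□■□…
11) q1 h= 9  …□□□□□□[□]□■□■□■…
12) q0 h= 8  …□□□□□□[□]■□■□■□…
13) q1 h= 7  …□□□□□□[□]□■□■□■…
14) q0 h= 6  |□□□□□□[□]■□■□■□…
15) q1 h= 5  |□□□□□[□]□■□■□■…
16) q0 h= 4  |□□□□[□]■□■□■□…

0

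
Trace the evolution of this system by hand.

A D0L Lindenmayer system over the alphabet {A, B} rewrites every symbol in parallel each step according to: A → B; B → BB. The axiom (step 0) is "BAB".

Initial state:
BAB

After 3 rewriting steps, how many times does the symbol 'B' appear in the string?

step 0: BAB
step 1: BBBBB
step 2: BBBBBBBBBB
step 3: BBBBBBBBBBBBBBBBBBBB

20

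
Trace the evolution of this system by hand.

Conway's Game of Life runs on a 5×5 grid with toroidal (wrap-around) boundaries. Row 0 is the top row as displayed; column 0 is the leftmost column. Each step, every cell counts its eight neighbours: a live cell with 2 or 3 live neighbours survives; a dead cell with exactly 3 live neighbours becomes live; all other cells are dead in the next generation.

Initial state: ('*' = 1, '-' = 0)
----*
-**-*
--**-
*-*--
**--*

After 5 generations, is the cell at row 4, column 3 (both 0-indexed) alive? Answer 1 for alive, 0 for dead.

0

[0] ----*
-**-*
--**-
*-*--
**--*
[1] --*-*
***-*
*---*
*-*--
-*-**
[2] -----
--*--
--*--
--*--
-*--*
[3] -----
-----
-***-
-***-
-----
[4] -----
--*--
-*-*-
-*-*-
--*--
[5] -----
--*--
-*-*-
-*-*-
--*--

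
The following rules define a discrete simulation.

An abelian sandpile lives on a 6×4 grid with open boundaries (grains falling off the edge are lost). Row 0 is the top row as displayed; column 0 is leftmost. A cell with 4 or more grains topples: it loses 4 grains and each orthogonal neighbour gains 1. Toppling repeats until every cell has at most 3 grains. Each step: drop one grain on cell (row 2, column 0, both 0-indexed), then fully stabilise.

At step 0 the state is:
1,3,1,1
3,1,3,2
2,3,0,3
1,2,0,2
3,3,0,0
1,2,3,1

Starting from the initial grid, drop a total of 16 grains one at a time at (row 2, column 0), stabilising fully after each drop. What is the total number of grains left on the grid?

43

gen 0: 1,3,1,1
3,1,3,2
2,3,0,3
1,2,0,2
3,3,0,0
1,2,3,1
gen 1: 1,3,1,1
3,1,3,2
3,3,0,3
1,2,0,2
3,3,0,0
1,2,3,1
gen 2: 2,3,1,1
0,3,3,2
2,0,1,3
2,3,0,2
3,3,0,0
1,2,3,1
gen 3: 2,3,1,1
0,3,3,2
3,0,1,3
2,3,0,2
3,3,0,0
1,2,3,1
gen 4: 2,3,1,1
1,3,3,2
0,1,1,3
3,3,0,2
3,3,0,0
1,2,3,1
gen 5: 2,3,1,1
1,3,3,2
1,1,1,3
3,3,0,2
3,3,0,0
1,2,3,1
gen 6: 2,3,1,1
1,3,3,2
2,1,1,3
3,3,0,2
3,3,0,0
1,2,3,1
gen 7: 2,3,1,1
1,3,3,2
3,1,1,3
3,3,0,2
3,3,0,0
1,2,3,1
gen 8: 2,3,1,1
2,3,3,2
1,3,1,3
2,1,1,2
1,1,1,0
2,3,3,1
gen 9: 2,3,1,1
2,3,3,2
2,3,1,3
2,1,1,2
1,1,1,0
2,3,3,1
gen 10: 2,3,1,1
2,3,3,2
3,3,1,3
2,1,1,2
1,1,1,0
2,3,3,1
gen 11: 0,1,3,1
1,3,0,3
2,1,3,3
3,2,1,2
1,1,1,0
2,3,3,1
gen 12: 0,1,3,1
1,3,0,3
3,1,3,3
3,2,1,2
1,1,1,0
2,3,3,1
gen 13: 0,1,3,1
2,3,0,3
1,2,3,3
0,3,1,2
2,1,1,0
2,3,3,1
gen 14: 0,1,3,1
2,3,0,3
2,2,3,3
0,3,1,2
2,1,1,0
2,3,3,1
gen 15: 0,1,3,1
2,3,0,3
3,2,3,3
0,3,1,2
2,1,1,0
2,3,3,1
gen 16: 0,1,3,1
3,3,0,3
0,3,3,3
1,3,1,2
2,1,1,0
2,3,3,1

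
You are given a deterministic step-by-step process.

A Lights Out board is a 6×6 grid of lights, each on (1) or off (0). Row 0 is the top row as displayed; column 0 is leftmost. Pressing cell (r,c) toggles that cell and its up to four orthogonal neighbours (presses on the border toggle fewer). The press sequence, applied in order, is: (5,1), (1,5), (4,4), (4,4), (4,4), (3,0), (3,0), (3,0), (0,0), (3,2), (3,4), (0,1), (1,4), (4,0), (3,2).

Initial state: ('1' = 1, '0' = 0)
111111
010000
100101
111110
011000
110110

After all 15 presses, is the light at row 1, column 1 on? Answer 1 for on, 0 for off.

k=0  111111
010000
100101
111110
011000
110110
k=1  111111
010000
100101
111110
001000
001110
k=2  111110
010011
100100
111110
001000
001110
k=3  111110
010011
100100
111100
001111
001100
k=4  111110
010011
100100
111110
001000
001110
k=5  111110
010011
100100
111100
001111
001100
k=6  111110
010011
000100
001100
101111
001100
k=7  111110
010011
100100
111100
001111
001100
k=8  111110
010011
000100
001100
101111
001100
k=9  001110
110011
000100
001100
101111
001100
k=10  001110
110011
001100
010000
100111
001100
k=11  001110
110011
001110
010111
100101
001100
k=12  110110
100011
001110
010111
100101
001100
k=13  110100
100100
001100
010111
100101
001100
k=14  110100
100100
001100
110111
010101
101100
k=15  110100
100100
000100
101011
011101
101100

0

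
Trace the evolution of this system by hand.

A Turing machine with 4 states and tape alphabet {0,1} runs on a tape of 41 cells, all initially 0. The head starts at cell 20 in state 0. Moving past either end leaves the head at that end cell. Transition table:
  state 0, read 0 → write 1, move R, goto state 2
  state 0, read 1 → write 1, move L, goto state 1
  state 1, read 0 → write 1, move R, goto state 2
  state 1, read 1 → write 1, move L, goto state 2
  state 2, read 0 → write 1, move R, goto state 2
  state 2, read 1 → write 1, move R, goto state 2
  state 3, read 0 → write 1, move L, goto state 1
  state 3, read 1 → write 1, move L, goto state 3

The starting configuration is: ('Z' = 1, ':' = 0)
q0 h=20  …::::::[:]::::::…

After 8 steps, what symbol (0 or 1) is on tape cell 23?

t=0: q0 h=20  …::::::[:]::::::…
t=1: q2 h=21  …:::::Z[:]::::::…
t=2: q2 h=22  …::::ZZ[:]::::::…
t=3: q2 h=23  …:::ZZZ[:]::::::…
t=4: q2 h=24  …::ZZZZ[:]::::::…
t=5: q2 h=25  …:ZZZZZ[:]::::::…
t=6: q2 h=26  …ZZZZZZ[:]::::::…
t=7: q2 h=27  …ZZZZZZ[:]::::::…
t=8: q2 h=28  …ZZZZZZ[:]::::::…

1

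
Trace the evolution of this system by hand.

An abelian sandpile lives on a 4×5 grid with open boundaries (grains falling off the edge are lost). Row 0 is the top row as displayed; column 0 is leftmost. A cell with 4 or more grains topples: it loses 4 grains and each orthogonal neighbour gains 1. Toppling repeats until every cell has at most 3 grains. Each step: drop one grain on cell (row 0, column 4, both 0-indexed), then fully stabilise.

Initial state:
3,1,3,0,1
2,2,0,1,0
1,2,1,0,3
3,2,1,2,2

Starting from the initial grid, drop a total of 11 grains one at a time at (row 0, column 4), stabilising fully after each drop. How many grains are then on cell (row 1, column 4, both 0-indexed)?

0) 3,1,3,0,1
2,2,0,1,0
1,2,1,0,3
3,2,1,2,2
1) 3,1,3,0,2
2,2,0,1,0
1,2,1,0,3
3,2,1,2,2
2) 3,1,3,0,3
2,2,0,1,0
1,2,1,0,3
3,2,1,2,2
3) 3,1,3,1,0
2,2,0,1,1
1,2,1,0,3
3,2,1,2,2
4) 3,1,3,1,1
2,2,0,1,1
1,2,1,0,3
3,2,1,2,2
5) 3,1,3,1,2
2,2,0,1,1
1,2,1,0,3
3,2,1,2,2
6) 3,1,3,1,3
2,2,0,1,1
1,2,1,0,3
3,2,1,2,2
7) 3,1,3,2,0
2,2,0,1,2
1,2,1,0,3
3,2,1,2,2
8) 3,1,3,2,1
2,2,0,1,2
1,2,1,0,3
3,2,1,2,2
9) 3,1,3,2,2
2,2,0,1,2
1,2,1,0,3
3,2,1,2,2
10) 3,1,3,2,3
2,2,0,1,2
1,2,1,0,3
3,2,1,2,2
11) 3,1,3,3,0
2,2,0,1,3
1,2,1,0,3
3,2,1,2,2

3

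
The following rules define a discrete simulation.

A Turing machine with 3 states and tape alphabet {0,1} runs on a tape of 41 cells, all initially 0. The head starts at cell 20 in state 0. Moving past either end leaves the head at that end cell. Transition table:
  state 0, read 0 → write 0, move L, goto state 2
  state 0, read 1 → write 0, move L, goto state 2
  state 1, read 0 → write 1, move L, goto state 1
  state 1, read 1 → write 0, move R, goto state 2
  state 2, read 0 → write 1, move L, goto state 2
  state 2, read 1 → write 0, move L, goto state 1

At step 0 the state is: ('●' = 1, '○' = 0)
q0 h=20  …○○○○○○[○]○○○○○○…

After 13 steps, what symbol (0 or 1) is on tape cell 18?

1

k=0  q0 h=20  …○○○○○○[○]○○○○○○…
k=1  q2 h=19  …○○○○○○[○]○○○○○○…
k=2  q2 h=18  …○○○○○○[○]●○○○○○…
k=3  q2 h=17  …○○○○○○[○]●●○○○○…
k=4  q2 h=16  …○○○○○○[○]●●●○○○…
k=5  q2 h=15  …○○○○○○[○]●●●●○○…
k=6  q2 h=14  …○○○○○○[○]●●●●●○…
k=7  q2 h=13  …○○○○○○[○]●●●●●●…
k=8  q2 h=12  …○○○○○○[○]●●●●●●…
k=9  q2 h=11  …○○○○○○[○]●●●●●●…
k=10  q2 h=10  …○○○○○○[○]●●●●●●…
k=11  q2 h= 9  …○○○○○○[○]●●●●●●…
k=12  q2 h= 8  …○○○○○○[○]●●●●●●…
k=13  q2 h= 7  …○○○○○○[○]●●●●●●…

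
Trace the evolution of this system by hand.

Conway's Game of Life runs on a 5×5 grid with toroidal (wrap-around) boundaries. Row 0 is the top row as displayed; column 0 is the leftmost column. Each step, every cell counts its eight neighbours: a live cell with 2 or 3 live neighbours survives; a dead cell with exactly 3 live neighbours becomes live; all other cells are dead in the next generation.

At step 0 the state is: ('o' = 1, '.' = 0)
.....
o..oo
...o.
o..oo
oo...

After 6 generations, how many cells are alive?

step 0: .....
o..oo
...o.
o..oo
oo...
step 1: .o...
...oo
..o..
oooo.
oo...
step 2: .oo.o
..oo.
o....
o..oo
....o
step 3: ooo.o
o.ooo
ooo..
o..o.
.oo..
step 4: .....
.....
.....
o..oo
.....
step 5: .....
.....
....o
....o
....o
step 6: .....
.....
.....
o..oo
.....

3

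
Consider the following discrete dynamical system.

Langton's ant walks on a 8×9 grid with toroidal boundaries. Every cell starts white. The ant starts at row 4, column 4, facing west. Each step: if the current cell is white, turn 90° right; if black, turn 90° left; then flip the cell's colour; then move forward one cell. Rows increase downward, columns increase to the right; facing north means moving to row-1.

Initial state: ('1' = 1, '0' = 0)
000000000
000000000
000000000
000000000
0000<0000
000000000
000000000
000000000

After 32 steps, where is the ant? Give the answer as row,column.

6,6

0) 000000000
000000000
000000000
000000000
0000<0000
000000000
000000000
000000000
1) 000000000
000000000
000000000
0000^0000
000010000
000000000
000000000
000000000
2) 000000000
000000000
000000000
00001>000
000010000
000000000
000000000
000000000
3) 000000000
000000000
000000000
000011000
00001v000
000000000
000000000
000000000
4) 000000000
000000000
000000000
000011000
0000<1000
000000000
000000000
000000000
5) 000000000
000000000
000000000
000011000
000001000
0000v0000
000000000
000000000
6) 000000000
000000000
000000000
000011000
000001000
000<10000
000000000
000000000
7) 000000000
000000000
000000000
000011000
000^01000
000110000
000000000
000000000
8) 000000000
000000000
000000000
000011000
0001>1000
000110000
000000000
000000000
9) 000000000
000000000
000000000
000011000
000111000
0001v0000
000000000
000000000
10) 000000000
000000000
000000000
000011000
000111000
00010>000
000000000
000000000
11) 000000000
000000000
000000000
000011000
000111000
000101000
00000v000
000000000
12) 000000000
000000000
000000000
000011000
000111000
000101000
0000<1000
000000000
13) 000000000
000000000
000000000
000011000
000111000
0001^1000
000011000
000000000
14) 000000000
000000000
000000000
000011000
000111000
00011>000
000011000
000000000
15) 000000000
000000000
000000000
000011000
00011^000
000110000
000011000
000000000
16) 000000000
000000000
000000000
000011000
0001<0000
000110000
000011000
000000000
17) 000000000
000000000
000000000
000011000
000100000
0001v0000
000011000
000000000
18) 000000000
000000000
000000000
000011000
000100000
00010>000
000011000
000000000
19) 000000000
000000000
000000000
000011000
000100000
000101000
00001v000
000000000
20) 000000000
000000000
000000000
000011000
000100000
000101000
000010>00
000000000
21) 000000000
000000000
000000000
000011000
000100000
000101000
000010100
000000v00
22) 000000000
000000000
000000000
000011000
000100000
000101000
000010100
00000<100
23) 000000000
000000000
000000000
000011000
000100000
000101000
00001^100
000001100
24) 000000000
000000000
000000000
000011000
000100000
000101000
000011>00
000001100
25) 000000000
000000000
000000000
000011000
000100000
000101^00
000011000
000001100
26) 000000000
000000000
000000000
000011000
000100000
0001011>0
000011000
000001100
27) 000000000
000000000
000000000
000011000
000100000
000101110
0000110v0
000001100
28) 000000000
000000000
000000000
000011000
000100000
000101110
000011<10
000001100
29) 000000000
000000000
000000000
000011000
000100000
000101^10
000011110
000001100
30) 000000000
000000000
000000000
000011000
000100000
00010<010
000011110
000001100
31) 000000000
000000000
000000000
000011000
000100000
000100010
00001v110
000001100
32) 000000000
000000000
000000000
000011000
000100000
000100010
000010>10
000001100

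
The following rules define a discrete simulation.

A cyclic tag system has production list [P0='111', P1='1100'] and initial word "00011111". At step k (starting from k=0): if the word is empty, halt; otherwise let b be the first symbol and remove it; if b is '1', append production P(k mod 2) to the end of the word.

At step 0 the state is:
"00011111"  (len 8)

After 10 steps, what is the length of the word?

23

k=0  "00011111"  (len 8)
k=1  "0011111"  (len 7)
k=2  "011111"  (len 6)
k=3  "11111"  (len 5)
k=4  "11111100"  (len 8)
k=5  "1111100111"  (len 10)
k=6  "1111001111100"  (len 13)
k=7  "111001111100111"  (len 15)
k=8  "110011111001111100"  (len 18)
k=9  "10011111001111100111"  (len 20)
k=10  "00111110011111001111100"  (len 23)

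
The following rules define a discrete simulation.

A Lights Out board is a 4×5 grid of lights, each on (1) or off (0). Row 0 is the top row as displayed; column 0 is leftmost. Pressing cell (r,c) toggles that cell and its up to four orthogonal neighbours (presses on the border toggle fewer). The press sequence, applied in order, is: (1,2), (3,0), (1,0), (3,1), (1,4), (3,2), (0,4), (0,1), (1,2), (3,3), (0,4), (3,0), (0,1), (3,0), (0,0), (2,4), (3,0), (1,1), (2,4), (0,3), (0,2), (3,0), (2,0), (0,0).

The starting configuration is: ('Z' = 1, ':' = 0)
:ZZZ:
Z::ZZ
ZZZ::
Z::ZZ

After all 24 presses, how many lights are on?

k=0  :ZZZ:
Z::ZZ
ZZZ::
Z::ZZ
k=1  :Z:Z:
ZZZ:Z
ZZ:::
Z::ZZ
k=2  :Z:Z:
ZZZ:Z
:Z:::
:Z:ZZ
k=3  ZZ:Z:
::Z:Z
ZZ:::
:Z:ZZ
k=4  ZZ:Z:
::Z:Z
Z::::
Z:ZZZ
k=5  ZZ:ZZ
::ZZ:
Z:::Z
Z:ZZZ
k=6  ZZ:ZZ
::ZZ:
Z:Z:Z
ZZ::Z
k=7  ZZ:::
::ZZZ
Z:Z:Z
ZZ::Z
k=8  ::Z::
:ZZZZ
Z:Z:Z
ZZ::Z
k=9  :::::
::::Z
Z:::Z
ZZ::Z
k=10  :::::
::::Z
Z::ZZ
ZZZZ:
k=11  :::ZZ
:::::
Z::ZZ
ZZZZ:
k=12  :::ZZ
:::::
:::ZZ
::ZZ:
k=13  ZZZZZ
:Z:::
:::ZZ
::ZZ:
k=14  ZZZZZ
:Z:::
Z::ZZ
ZZZZ:
k=15  ::ZZZ
ZZ:::
Z::ZZ
ZZZZ:
k=16  ::ZZZ
ZZ::Z
Z::::
ZZZZZ
k=17  ::ZZZ
ZZ::Z
:::::
::ZZZ
k=18  :ZZZZ
::Z:Z
:Z:::
::ZZZ
k=19  :ZZZZ
::Z::
:Z:ZZ
::ZZ:
k=20  :Z:::
::ZZ:
:Z:ZZ
::ZZ:
k=21  ::ZZ:
:::Z:
:Z:ZZ
::ZZ:
k=22  ::ZZ:
:::Z:
ZZ:ZZ
ZZZZ:
k=23  ::ZZ:
Z::Z:
:::ZZ
:ZZZ:
k=24  ZZZZ:
:::Z:
:::ZZ
:ZZZ:

10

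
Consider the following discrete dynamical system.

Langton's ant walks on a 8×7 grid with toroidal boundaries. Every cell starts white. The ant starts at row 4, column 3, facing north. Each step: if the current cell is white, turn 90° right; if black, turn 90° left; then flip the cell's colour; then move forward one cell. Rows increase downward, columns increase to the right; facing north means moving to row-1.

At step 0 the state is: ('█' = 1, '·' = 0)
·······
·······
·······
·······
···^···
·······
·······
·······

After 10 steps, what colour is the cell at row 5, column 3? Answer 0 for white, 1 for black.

1

t=0: ·······
·······
·······
·······
···^···
·······
·······
·······
t=1: ·······
·······
·······
·······
···█>··
·······
·······
·······
t=2: ·······
·······
·······
·······
···██··
····v··
·······
·······
t=3: ·······
·······
·······
·······
···██··
···<█··
·······
·······
t=4: ·······
·······
·······
·······
···^█··
···██··
·······
·······
t=5: ·······
·······
·······
·······
··<·█··
···██··
·······
·······
t=6: ·······
·······
·······
··^····
··█·█··
···██··
·······
·······
t=7: ·······
·······
·······
··█>···
··█·█··
···██··
·······
·······
t=8: ·······
·······
·······
··██···
··█v█··
···██··
·······
·······
t=9: ·······
·······
·······
··██···
··<██··
···██··
·······
·······
t=10: ·······
·······
·······
··██···
···██··
··v██··
·······
·······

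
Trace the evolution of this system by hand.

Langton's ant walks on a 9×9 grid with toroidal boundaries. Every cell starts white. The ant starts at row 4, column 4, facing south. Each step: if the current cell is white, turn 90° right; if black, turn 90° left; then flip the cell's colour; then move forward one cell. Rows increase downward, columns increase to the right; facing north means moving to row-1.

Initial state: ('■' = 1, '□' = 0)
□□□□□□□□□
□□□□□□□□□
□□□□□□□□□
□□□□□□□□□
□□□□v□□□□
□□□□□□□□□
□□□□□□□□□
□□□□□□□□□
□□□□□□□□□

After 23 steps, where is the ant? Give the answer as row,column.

3,6

k=0  □□□□□□□□□
□□□□□□□□□
□□□□□□□□□
□□□□□□□□□
□□□□v□□□□
□□□□□□□□□
□□□□□□□□□
□□□□□□□□□
□□□□□□□□□
k=1  □□□□□□□□□
□□□□□□□□□
□□□□□□□□□
□□□□□□□□□
□□□<■□□□□
□□□□□□□□□
□□□□□□□□□
□□□□□□□□□
□□□□□□□□□
k=2  □□□□□□□□□
□□□□□□□□□
□□□□□□□□□
□□□^□□□□□
□□□■■□□□□
□□□□□□□□□
□□□□□□□□□
□□□□□□□□□
□□□□□□□□□
k=3  □□□□□□□□□
□□□□□□□□□
□□□□□□□□□
□□□■>□□□□
□□□■■□□□□
□□□□□□□□□
□□□□□□□□□
□□□□□□□□□
□□□□□□□□□
k=4  □□□□□□□□□
□□□□□□□□□
□□□□□□□□□
□□□■■□□□□
□□□■v□□□□
□□□□□□□□□
□□□□□□□□□
□□□□□□□□□
□□□□□□□□□
k=5  □□□□□□□□□
□□□□□□□□□
□□□□□□□□□
□□□■■□□□□
□□□■□>□□□
□□□□□□□□□
□□□□□□□□□
□□□□□□□□□
□□□□□□□□□
k=6  □□□□□□□□□
□□□□□□□□□
□□□□□□□□□
□□□■■□□□□
□□□■□■□□□
□□□□□v□□□
□□□□□□□□□
□□□□□□□□□
□□□□□□□□□
k=7  □□□□□□□□□
□□□□□□□□□
□□□□□□□□□
□□□■■□□□□
□□□■□■□□□
□□□□<■□□□
□□□□□□□□□
□□□□□□□□□
□□□□□□□□□
k=8  □□□□□□□□□
□□□□□□□□□
□□□□□□□□□
□□□■■□□□□
□□□■^■□□□
□□□□■■□□□
□□□□□□□□□
□□□□□□□□□
□□□□□□□□□
k=9  □□□□□□□□□
□□□□□□□□□
□□□□□□□□□
□□□■■□□□□
□□□■■>□□□
□□□□■■□□□
□□□□□□□□□
□□□□□□□□□
□□□□□□□□□
k=10  □□□□□□□□□
□□□□□□□□□
□□□□□□□□□
□□□■■^□□□
□□□■■□□□□
□□□□■■□□□
□□□□□□□□□
□□□□□□□□□
□□□□□□□□□
k=11  □□□□□□□□□
□□□□□□□□□
□□□□□□□□□
□□□■■■>□□
□□□■■□□□□
□□□□■■□□□
□□□□□□□□□
□□□□□□□□□
□□□□□□□□□
k=12  □□□□□□□□□
□□□□□□□□□
□□□□□□□□□
□□□■■■■□□
□□□■■□v□□
□□□□■■□□□
□□□□□□□□□
□□□□□□□□□
□□□□□□□□□
k=13  □□□□□□□□□
□□□□□□□□□
□□□□□□□□□
□□□■■■■□□
□□□■■<■□□
□□□□■■□□□
□□□□□□□□□
□□□□□□□□□
□□□□□□□□□
k=14  □□□□□□□□□
□□□□□□□□□
□□□□□□□□□
□□□■■^■□□
□□□■■■■□□
□□□□■■□□□
□□□□□□□□□
□□□□□□□□□
□□□□□□□□□
k=15  □□□□□□□□□
□□□□□□□□□
□□□□□□□□□
□□□■<□■□□
□□□■■■■□□
□□□□■■□□□
□□□□□□□□□
□□□□□□□□□
□□□□□□□□□
k=16  □□□□□□□□□
□□□□□□□□□
□□□□□□□□□
□□□■□□■□□
□□□■v■■□□
□□□□■■□□□
□□□□□□□□□
□□□□□□□□□
□□□□□□□□□
k=17  □□□□□□□□□
□□□□□□□□□
□□□□□□□□□
□□□■□□■□□
□□□■□>■□□
□□□□■■□□□
□□□□□□□□□
□□□□□□□□□
□□□□□□□□□
k=18  □□□□□□□□□
□□□□□□□□□
□□□□□□□□□
□□□■□^■□□
□□□■□□■□□
□□□□■■□□□
□□□□□□□□□
□□□□□□□□□
□□□□□□□□□
k=19  □□□□□□□□□
□□□□□□□□□
□□□□□□□□□
□□□■□■>□□
□□□■□□■□□
□□□□■■□□□
□□□□□□□□□
□□□□□□□□□
□□□□□□□□□
k=20  □□□□□□□□□
□□□□□□□□□
□□□□□□^□□
□□□■□■□□□
□□□■□□■□□
□□□□■■□□□
□□□□□□□□□
□□□□□□□□□
□□□□□□□□□
k=21  □□□□□□□□□
□□□□□□□□□
□□□□□□■>□
□□□■□■□□□
□□□■□□■□□
□□□□■■□□□
□□□□□□□□□
□□□□□□□□□
□□□□□□□□□
k=22  □□□□□□□□□
□□□□□□□□□
□□□□□□■■□
□□□■□■□v□
□□□■□□■□□
□□□□■■□□□
□□□□□□□□□
□□□□□□□□□
□□□□□□□□□
k=23  □□□□□□□□□
□□□□□□□□□
□□□□□□■■□
□□□■□■<■□
□□□■□□■□□
□□□□■■□□□
□□□□□□□□□
□□□□□□□□□
□□□□□□□□□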